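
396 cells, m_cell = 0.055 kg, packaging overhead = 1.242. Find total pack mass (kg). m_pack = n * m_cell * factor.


Cell mass sum = 396 * 0.055 = 21.78 kg
With overhead 1.242: m_pack = 21.78 * 1.242 = 27.05 kg

27.05 kg


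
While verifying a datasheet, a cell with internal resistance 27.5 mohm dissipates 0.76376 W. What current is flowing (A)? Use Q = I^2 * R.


Convert: R = 27.5 mohm = 0.0275 ohm
I = sqrt(Q / R) = sqrt(0.76376 / 0.0275) = sqrt(27.773) = 5.270 A

5.270 A


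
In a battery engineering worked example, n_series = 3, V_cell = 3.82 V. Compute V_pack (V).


With 3 cells in series at 3.82 V each, V_pack = 11.46 V

11.46 V


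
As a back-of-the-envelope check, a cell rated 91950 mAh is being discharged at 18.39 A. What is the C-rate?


Convert: capacity = 91950 mAh = 91.95 Ah
C_rate = I / capacity = 18.39 / 91.95 = 0.2C

0.2C


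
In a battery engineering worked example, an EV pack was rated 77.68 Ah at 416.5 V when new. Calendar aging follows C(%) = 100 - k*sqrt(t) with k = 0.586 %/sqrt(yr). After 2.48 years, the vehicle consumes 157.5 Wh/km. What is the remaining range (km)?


Step 1: capacity retention = 100 - 0.586 * sqrt(2.48) = 100 - 0.586 * 1.5748 = 99.077%
Step 2: C_now = 77.68 * 99.077/100 = 76.963 Ah
Step 3: E_pack = V * C_now = 416.5 * 76.963 = 32055 Wh
Step 4: range = E_pack / consumption = 32055 / 157.5 = 203.5 km

203.5 km


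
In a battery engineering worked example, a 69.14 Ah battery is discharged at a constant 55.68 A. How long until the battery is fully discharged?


Runtime = 69.14 Ah / 55.68 A = 1.242 hr

1.242 hr


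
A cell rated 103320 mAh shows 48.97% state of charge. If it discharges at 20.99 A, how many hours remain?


Convert: C_total = 103320 mAh = 103.32 Ah
Step 1: remaining = SOC/100 * C_total = 48.97/100 * 103.32 = 50.596 Ah
Step 2: t = remaining / I = 50.596 / 20.99 = 2.410 hr

2.410 hr


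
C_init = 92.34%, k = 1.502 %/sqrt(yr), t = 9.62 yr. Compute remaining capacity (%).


sqrt(t) = sqrt(9.62) = 3.1016
C_final = 92.34 - 1.502 * 3.1016 = 87.68%

87.68%


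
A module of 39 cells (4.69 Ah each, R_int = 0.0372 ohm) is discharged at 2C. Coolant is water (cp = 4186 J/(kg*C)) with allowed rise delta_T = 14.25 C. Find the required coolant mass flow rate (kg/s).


Step 1: I = 2 * 4.69 = 9.38 A
Step 2: Q_cell = I^2 * R = 9.38^2 * 0.0372 = 3.273 W
Step 3: Q_total = 39 * 3.273 = 127.65 W
Step 4: m_dot = Q_total / (cp * dT) = 127.65 / (4186 * 14.25) = 0.002140 kg/s

0.002140 kg/s


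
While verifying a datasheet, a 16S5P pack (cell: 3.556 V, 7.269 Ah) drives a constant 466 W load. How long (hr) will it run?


Step 1: E_pack = Ns * V_cell * Np * C_cell = 16 * 3.556 * 5 * 7.269 = 2067.9 Wh
Step 2: t = E_pack / P = 2067.9 / 466 = 4.438 hr

4.438 hr


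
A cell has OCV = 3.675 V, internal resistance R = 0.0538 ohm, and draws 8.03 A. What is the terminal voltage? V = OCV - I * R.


V = OCV - I*R = 3.675 - 8.03 * 0.0538 = 3.243 V

3.243 V


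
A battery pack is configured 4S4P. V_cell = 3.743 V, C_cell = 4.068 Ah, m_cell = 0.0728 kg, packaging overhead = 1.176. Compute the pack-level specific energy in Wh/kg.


Step 1: V_pack = 4 * 3.743 = 14.972 V
Step 2: C_pack = 4 * 4.068 = 16.272 Ah
Step 3: E_pack = V_pack * C_pack = 14.972 * 16.272 = 243.62 Wh
Step 4: m_pack = 4 * 4 * 0.0728 * 1.176 = 1.3698 kg
Step 5: ED = E_pack / m_pack = 243.62 / 1.3698 = 177.9 Wh/kg

177.9 Wh/kg


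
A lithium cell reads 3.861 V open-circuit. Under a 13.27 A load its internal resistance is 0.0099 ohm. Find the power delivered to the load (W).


Step 1: V_terminal = OCV - I*R = 3.861 - 13.27 * 0.0099 = 3.7296 V
Step 2: P_out = V_terminal * I = 3.7296 * 13.27 = 49.49 W

49.49 W


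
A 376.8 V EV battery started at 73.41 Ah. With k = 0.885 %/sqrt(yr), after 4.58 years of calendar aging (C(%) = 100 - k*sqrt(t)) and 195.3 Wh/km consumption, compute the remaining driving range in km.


Step 1: capacity retention = 100 - 0.885 * sqrt(4.58) = 100 - 0.885 * 2.1401 = 98.106%
Step 2: C_now = 73.41 * 98.106/100 = 72.02 Ah
Step 3: E_pack = V * C_now = 376.8 * 72.02 = 27137 Wh
Step 4: range = E_pack / consumption = 27137 / 195.3 = 139.0 km

139.0 km


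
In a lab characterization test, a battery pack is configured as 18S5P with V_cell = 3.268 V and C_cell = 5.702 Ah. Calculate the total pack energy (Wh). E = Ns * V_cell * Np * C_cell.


V_pack = 18 * 3.268 = 58.824 V
C_pack = 5 * 5.702 = 28.51 Ah
E = V_pack * C_pack = 58.824 * 28.51 = 1677 Wh

1677 Wh


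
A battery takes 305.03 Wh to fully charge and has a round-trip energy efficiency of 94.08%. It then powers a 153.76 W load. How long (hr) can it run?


Step 1: E_discharge = eta/100 * E_charge = 94.08/100 * 305.03 = 286.97 Wh
Step 2: t = E_discharge / P = 286.97 / 153.76 = 1.866 hr

1.866 hr


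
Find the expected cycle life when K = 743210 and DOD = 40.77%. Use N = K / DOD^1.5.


DOD^1.5 = 260.32
N = K / DOD^1.5 = 743210 / 260.32 = 2855

2855 cycles


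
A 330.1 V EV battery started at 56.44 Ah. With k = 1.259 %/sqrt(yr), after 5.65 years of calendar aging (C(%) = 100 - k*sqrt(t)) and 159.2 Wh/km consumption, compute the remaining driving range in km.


Step 1: capacity retention = 100 - 1.259 * sqrt(5.65) = 100 - 1.259 * 2.377 = 97.007%
Step 2: C_now = 56.44 * 97.007/100 = 54.751 Ah
Step 3: E_pack = V * C_now = 330.1 * 54.751 = 18073 Wh
Step 4: range = E_pack / consumption = 18073 / 159.2 = 113.5 km

113.5 km


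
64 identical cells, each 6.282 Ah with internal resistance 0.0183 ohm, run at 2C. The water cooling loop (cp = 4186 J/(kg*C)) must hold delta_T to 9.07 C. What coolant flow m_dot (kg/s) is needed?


Step 1: I = 2 * 6.282 = 12.564 A
Step 2: Q_cell = I^2 * R = 12.564^2 * 0.0183 = 2.8887 W
Step 3: Q_total = 64 * 2.8887 = 184.88 W
Step 4: m_dot = Q_total / (cp * dT) = 184.88 / (4186 * 9.07) = 0.004869 kg/s

0.004869 kg/s


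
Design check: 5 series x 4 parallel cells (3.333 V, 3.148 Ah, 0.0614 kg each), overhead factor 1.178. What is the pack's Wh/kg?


Step 1: V_pack = 5 * 3.333 = 16.665 V
Step 2: C_pack = 4 * 3.148 = 12.592 Ah
Step 3: E_pack = V_pack * C_pack = 16.665 * 12.592 = 209.85 Wh
Step 4: m_pack = 5 * 4 * 0.0614 * 1.178 = 1.4466 kg
Step 5: ED = E_pack / m_pack = 209.85 / 1.4466 = 145.1 Wh/kg

145.1 Wh/kg


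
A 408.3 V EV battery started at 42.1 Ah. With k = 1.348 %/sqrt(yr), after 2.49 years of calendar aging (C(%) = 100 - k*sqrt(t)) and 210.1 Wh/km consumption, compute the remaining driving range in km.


Step 1: capacity retention = 100 - 1.348 * sqrt(2.49) = 100 - 1.348 * 1.578 = 97.873%
Step 2: C_now = 42.1 * 97.873/100 = 41.205 Ah
Step 3: E_pack = V * C_now = 408.3 * 41.205 = 16824 Wh
Step 4: range = E_pack / consumption = 16824 / 210.1 = 80.08 km

80.08 km


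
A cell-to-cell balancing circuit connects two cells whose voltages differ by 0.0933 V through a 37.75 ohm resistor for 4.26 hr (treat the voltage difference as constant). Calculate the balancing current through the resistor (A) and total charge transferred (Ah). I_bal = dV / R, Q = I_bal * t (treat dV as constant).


First, Ohm's law: I_bal = 0.0933 V / 37.75 ohm = 0.0024715 A
Then Q = I * t = 0.0024715 A * 4.26 hr = 0.01053 Ah

I=0.0024715 A, Q=0.01053 Ah


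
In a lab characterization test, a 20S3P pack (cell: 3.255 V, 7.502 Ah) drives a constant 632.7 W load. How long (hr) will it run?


Step 1: E_pack = Ns * V_cell * Np * C_cell = 20 * 3.255 * 3 * 7.502 = 1465.1 Wh
Step 2: t = E_pack / P = 1465.1 / 632.7 = 2.316 hr

2.316 hr


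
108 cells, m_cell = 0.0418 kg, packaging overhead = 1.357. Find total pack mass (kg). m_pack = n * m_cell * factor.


m_pack = n * m_cell * overhead = 108 * 0.0418 * 1.357 = 6.126 kg

6.126 kg


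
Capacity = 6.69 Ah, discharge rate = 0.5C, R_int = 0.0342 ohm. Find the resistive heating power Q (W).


Step 1: I = C_rate * capacity = 0.5 * 6.69 = 3.345 A
Step 2: Q = I^2 * R = 3.345^2 * 0.0342 = 11.189 * 0.0342 = 0.3827 W

0.3827 W


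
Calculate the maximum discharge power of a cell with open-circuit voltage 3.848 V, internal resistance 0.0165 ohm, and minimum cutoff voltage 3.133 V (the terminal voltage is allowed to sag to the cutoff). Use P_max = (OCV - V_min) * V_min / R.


dV = OCV - V_min = 0.715 V (so I_max = dV / R)
P_max = dV * V_min / R = 0.715 * 3.133 / 0.0165 = 135.8 W

135.8 W


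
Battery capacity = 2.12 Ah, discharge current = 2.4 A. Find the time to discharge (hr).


t = capacity / current = 2.12 / 2.4 = 0.8833 hr

0.8833 hr


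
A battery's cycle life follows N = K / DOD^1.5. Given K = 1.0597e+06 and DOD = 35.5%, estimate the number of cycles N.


Step 1: DOD^1.5 = 35.5^1.5 = 211.52
Step 2: N = 1.0597e+06 / 211.52 = 5010 cycles

5010 cycles


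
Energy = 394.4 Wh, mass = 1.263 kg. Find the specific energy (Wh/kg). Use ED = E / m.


Specific energy = 394.4 Wh / 1.263 kg = 312.3 Wh/kg

312.3 Wh/kg


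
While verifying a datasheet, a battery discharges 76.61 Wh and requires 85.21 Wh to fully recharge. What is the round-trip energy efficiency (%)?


Round-trip efficiency = 76.61/85.21 * 100% = 89.91%

89.91%


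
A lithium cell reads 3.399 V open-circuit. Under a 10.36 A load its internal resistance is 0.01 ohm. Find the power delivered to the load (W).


Step 1: V_terminal = OCV - I*R = 3.399 - 10.36 * 0.01 = 3.2954 V
Step 2: P_out = V_terminal * I = 3.2954 * 10.36 = 34.14 W

34.14 W


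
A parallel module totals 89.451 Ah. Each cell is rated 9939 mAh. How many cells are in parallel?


Convert: C_cell = 9939 mAh = 9.939 Ah
n = C_total / C_cell = 89.451 / 9.939 = 9

9


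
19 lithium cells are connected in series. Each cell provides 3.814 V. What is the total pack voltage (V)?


V_pack = n * V_cell = 19 * 3.814 = 72.466 V

72.466 V


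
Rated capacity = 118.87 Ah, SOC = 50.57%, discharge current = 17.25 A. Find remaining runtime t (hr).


Step 1: remaining = SOC/100 * C_total = 50.57/100 * 118.87 = 60.113 Ah
Step 2: t = remaining / I = 60.113 / 17.25 = 3.485 hr

3.485 hr


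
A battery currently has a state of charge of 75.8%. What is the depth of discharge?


Complement of SOC: DOD = 100% - 75.8% = 24.2%

24.2%


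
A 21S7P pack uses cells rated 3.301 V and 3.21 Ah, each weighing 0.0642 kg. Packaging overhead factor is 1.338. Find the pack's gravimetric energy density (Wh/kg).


Step 1: V_pack = 21 * 3.301 = 69.321 V
Step 2: C_pack = 7 * 3.21 = 22.47 Ah
Step 3: E_pack = V_pack * C_pack = 69.321 * 22.47 = 1557.6 Wh
Step 4: m_pack = 21 * 7 * 0.0642 * 1.338 = 12.627 kg
Step 5: ED = E_pack / m_pack = 1557.6 / 12.627 = 123.4 Wh/kg

123.4 Wh/kg


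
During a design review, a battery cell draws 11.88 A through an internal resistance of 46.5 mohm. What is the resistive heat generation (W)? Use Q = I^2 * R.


Convert: R = 46.5 mohm = 0.0465 ohm
Q = I^2 * R = 11.88^2 * 0.0465 = 6.563 W

6.563 W


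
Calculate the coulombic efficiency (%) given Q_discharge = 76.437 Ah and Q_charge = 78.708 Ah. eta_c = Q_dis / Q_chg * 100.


Coulombic efficiency = 76.437/78.708 * 100% = 97.11%

97.11%


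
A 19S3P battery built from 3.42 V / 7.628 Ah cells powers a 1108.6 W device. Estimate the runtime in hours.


Step 1: E_pack = Ns * V_cell * Np * C_cell = 19 * 3.42 * 3 * 7.628 = 1487 Wh
Step 2: t = E_pack / P = 1487 / 1108.6 = 1.341 hr

1.341 hr


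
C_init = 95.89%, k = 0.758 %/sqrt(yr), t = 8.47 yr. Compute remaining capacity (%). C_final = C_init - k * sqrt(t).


Step 1: sqrt(8.47 yr) = 2.9103
Step 2: drop = 0.758 * 2.9103 = 2.206
Step 3: C_final = 95.89 - 2.206 = 93.68%

93.68%


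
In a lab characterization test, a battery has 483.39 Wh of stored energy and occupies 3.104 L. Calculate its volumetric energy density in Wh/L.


Volumetric ED = 483.39 Wh / 3.104 L = 155.7 Wh/L

155.7 Wh/L


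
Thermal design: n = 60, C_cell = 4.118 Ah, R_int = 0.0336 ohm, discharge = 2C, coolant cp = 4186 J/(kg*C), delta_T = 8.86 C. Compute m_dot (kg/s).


Step 1: I = 2 * 4.118 = 8.236 A
Step 2: Q_cell = I^2 * R = 8.236^2 * 0.0336 = 2.2791 W
Step 3: Q_total = 60 * 2.2791 = 136.75 W
Step 4: m_dot = Q_total / (cp * dT) = 136.75 / (4186 * 8.86) = 0.003687 kg/s

0.003687 kg/s


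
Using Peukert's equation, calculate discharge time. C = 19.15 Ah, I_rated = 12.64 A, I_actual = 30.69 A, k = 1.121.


Step 1: t_rated = C / I_rated = 19.15 / 12.64 = 1.515 hr
Step 2: ratio = 12.64 / 30.69 = 0.41186
Step 3: ratio^k = 0.41186^1.121 = 0.36994
Step 4: t = t_rated * ratio^k = 1.515 * 0.36994 = 0.5605 hr

0.5605 hr


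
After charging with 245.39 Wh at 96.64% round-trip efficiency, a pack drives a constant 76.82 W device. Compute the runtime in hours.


Step 1: E_discharge = eta/100 * E_charge = 96.64/100 * 245.39 = 237.14 Wh
Step 2: t = E_discharge / P = 237.14 / 76.82 = 3.087 hr

3.087 hr


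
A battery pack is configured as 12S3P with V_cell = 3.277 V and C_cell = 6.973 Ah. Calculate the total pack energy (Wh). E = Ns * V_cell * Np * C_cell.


V_pack = 12 * 3.277 = 39.324 V
C_pack = 3 * 6.973 = 20.919 Ah
E = V_pack * C_pack = 39.324 * 20.919 = 822.6 Wh

822.6 Wh


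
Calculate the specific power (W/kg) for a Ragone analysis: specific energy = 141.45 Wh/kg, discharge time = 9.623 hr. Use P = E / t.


P_specific = E / t = 141.45 / 9.623 = 14.70 W/kg

14.70 W/kg


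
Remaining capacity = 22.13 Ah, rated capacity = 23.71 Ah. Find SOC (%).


SOC = (remaining / total) * 100 = (22.13 / 23.71) * 100 = 93.34%

93.34%


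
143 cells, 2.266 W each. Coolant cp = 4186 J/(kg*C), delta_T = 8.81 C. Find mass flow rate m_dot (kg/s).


Step 1: Total heat Q = 143 * 2.266 W = 324.04 W
Step 2: denom = cp * dT = 4186 * 8.81 = 36879
Step 3: m_dot = 324.04 / 36879 = 0.008787 kg/s

0.008787 kg/s


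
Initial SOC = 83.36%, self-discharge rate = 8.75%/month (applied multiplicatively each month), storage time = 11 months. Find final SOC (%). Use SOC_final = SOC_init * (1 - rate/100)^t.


decay = (1 - 8.75/100)^11 = 0.36523
SOC_final = 83.36 * 0.36523 = 30.45%

30.45%


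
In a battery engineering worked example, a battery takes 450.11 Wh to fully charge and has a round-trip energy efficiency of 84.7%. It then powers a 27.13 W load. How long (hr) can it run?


Step 1: E_discharge = eta/100 * E_charge = 84.7/100 * 450.11 = 381.24 Wh
Step 2: t = E_discharge / P = 381.24 / 27.13 = 14.05 hr

14.05 hr


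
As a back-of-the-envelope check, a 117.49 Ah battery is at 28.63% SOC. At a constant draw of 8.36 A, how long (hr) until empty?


Step 1: remaining = SOC/100 * C_total = 28.63/100 * 117.49 = 33.637 Ah
Step 2: t = remaining / I = 33.637 / 8.36 = 4.024 hr

4.024 hr


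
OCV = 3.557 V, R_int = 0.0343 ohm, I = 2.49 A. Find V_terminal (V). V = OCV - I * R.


IR drop = 2.49 * 0.0343 = 0.085407 V
V = 3.557 - 0.085407 = 3.472 V

3.472 V


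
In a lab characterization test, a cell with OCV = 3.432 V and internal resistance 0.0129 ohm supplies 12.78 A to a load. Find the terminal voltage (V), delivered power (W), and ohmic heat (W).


Step 1: V_terminal = OCV - I*R = 3.432 - 12.78 * 0.0129 = 3.2671 V
Step 2: P_out = V_terminal * I = 3.2671 * 12.78 = 41.75 W
Step 3: Q = I^2 * R = 12.78^2 * 0.0129 = 2.107 W

V=3.2671 V, P=41.75 W, Q=2.107 W


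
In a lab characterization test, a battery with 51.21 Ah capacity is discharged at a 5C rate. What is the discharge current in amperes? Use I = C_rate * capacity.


I = C_rate * capacity = 5 * 51.21 = 256.05 A

256.05 A


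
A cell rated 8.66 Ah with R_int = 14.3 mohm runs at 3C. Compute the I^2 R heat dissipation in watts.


Convert: R = 14.3 mohm = 0.0143 ohm
Step 1: I = C_rate * capacity = 3 * 8.66 = 25.98 A
Step 2: Q = I^2 * R = 25.98^2 * 0.0143 = 674.96 * 0.0143 = 9.652 W

9.652 W


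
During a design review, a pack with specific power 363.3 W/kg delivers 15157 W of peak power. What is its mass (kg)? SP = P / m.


m = P / SP = 15157 / 363.3 = 41.72 kg

41.72 kg


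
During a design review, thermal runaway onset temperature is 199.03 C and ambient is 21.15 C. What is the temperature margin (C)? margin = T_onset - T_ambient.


Safety margin = 199.03 C - 21.15 C = 177.88 C

177.88 C


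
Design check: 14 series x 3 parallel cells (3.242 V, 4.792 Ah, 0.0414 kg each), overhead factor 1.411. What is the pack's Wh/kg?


Step 1: V_pack = 14 * 3.242 = 45.388 V
Step 2: C_pack = 3 * 4.792 = 14.376 Ah
Step 3: E_pack = V_pack * C_pack = 45.388 * 14.376 = 652.5 Wh
Step 4: m_pack = 14 * 3 * 0.0414 * 1.411 = 2.4534 kg
Step 5: ED = E_pack / m_pack = 652.5 / 2.4534 = 266.0 Wh/kg

266.0 Wh/kg


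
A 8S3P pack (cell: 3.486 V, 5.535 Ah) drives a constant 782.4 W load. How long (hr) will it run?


Step 1: E_pack = Ns * V_cell * Np * C_cell = 8 * 3.486 * 3 * 5.535 = 463.08 Wh
Step 2: t = E_pack / P = 463.08 / 782.4 = 0.5919 hr

0.5919 hr


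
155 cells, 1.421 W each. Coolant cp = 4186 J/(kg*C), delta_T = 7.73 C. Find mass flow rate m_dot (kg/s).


Q_total = 155 * 1.421 = 220.26 W
m_dot = Q_total / (cp * dT) = 220.26 / (4186 * 7.73) = 0.006807 kg/s

0.006807 kg/s


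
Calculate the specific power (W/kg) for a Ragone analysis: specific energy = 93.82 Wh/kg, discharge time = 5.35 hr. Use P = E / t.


P_specific = E / t = 93.82 / 5.35 = 17.54 W/kg

17.54 W/kg


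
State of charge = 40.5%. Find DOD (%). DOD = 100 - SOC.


DOD = 100 - SOC = 100 - 40.5 = 59.5%

59.5%


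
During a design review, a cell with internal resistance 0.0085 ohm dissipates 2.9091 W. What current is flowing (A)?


I = sqrt(Q / R) = sqrt(2.9091 / 0.0085) = sqrt(342.25) = 18.50 A

18.50 A


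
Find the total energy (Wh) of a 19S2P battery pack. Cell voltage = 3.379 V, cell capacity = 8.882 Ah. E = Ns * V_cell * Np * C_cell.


E = Ns * Vcell * Np * Ccell = 19 * 3.379 * 2 * 8.882 = 1140 Wh

1140 Wh


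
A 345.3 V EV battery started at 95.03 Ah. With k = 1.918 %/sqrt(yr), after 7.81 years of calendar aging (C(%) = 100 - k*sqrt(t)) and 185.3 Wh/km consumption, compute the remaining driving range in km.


Step 1: capacity retention = 100 - 1.918 * sqrt(7.81) = 100 - 1.918 * 2.7946 = 94.64%
Step 2: C_now = 95.03 * 94.64/100 = 89.936 Ah
Step 3: E_pack = V * C_now = 345.3 * 89.936 = 31055 Wh
Step 4: range = E_pack / consumption = 31055 / 185.3 = 167.6 km

167.6 km


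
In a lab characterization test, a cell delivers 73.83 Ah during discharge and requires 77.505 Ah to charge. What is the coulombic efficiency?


Coulombic efficiency = 73.83/77.505 * 100% = 95.26%

95.26%


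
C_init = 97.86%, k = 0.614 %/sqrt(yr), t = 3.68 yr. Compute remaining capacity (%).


Step 1: sqrt(3.68 yr) = 1.9183
Step 2: drop = 0.614 * 1.9183 = 1.1778
Step 3: C_final = 97.86 - 1.1778 = 96.68%

96.68%


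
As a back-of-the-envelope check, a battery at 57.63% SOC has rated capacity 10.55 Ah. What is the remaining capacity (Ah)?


remaining = SOC / 100 * total = 57.63 / 100 * 10.55 = 6.080 Ah

6.080 Ah


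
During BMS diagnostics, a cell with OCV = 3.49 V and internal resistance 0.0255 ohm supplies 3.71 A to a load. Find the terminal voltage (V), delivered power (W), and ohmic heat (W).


Step 1: V_terminal = OCV - I*R = 3.49 - 3.71 * 0.0255 = 3.3954 V
Step 2: P_out = V_terminal * I = 3.3954 * 3.71 = 12.60 W
Step 3: Q = I^2 * R = 3.71^2 * 0.0255 = 0.3510 W

V=3.3954 V, P=12.60 W, Q=0.3510 W


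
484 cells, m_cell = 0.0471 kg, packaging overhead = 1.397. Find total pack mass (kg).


Cell mass sum = 484 * 0.0471 = 22.796 kg
With overhead 1.397: m_pack = 22.796 * 1.397 = 31.85 kg

31.85 kg


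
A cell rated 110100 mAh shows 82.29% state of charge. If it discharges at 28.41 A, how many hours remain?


Convert: C_total = 110100 mAh = 110.1 Ah
Step 1: remaining = SOC/100 * C_total = 82.29/100 * 110.1 = 90.601 Ah
Step 2: t = remaining / I = 90.601 / 28.41 = 3.189 hr

3.189 hr


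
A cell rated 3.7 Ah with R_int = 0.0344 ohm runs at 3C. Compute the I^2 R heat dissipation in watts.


Step 1: I = C_rate * capacity = 3 * 3.7 = 11.1 A
Step 2: Q = I^2 * R = 11.1^2 * 0.0344 = 123.21 * 0.0344 = 4.238 W

4.238 W


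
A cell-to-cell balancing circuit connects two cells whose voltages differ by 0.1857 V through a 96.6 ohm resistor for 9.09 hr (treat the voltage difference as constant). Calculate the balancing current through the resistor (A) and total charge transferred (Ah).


I_bal = dV / R = 0.1857 / 96.6 = 0.0019224 A
Q = I_bal * t = 0.0019224 * 9.09 = 0.01747 Ah

I=0.0019224 A, Q=0.01747 Ah


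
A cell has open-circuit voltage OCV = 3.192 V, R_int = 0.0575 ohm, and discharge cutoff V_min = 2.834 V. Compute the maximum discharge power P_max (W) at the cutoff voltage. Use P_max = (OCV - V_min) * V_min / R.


dV = OCV - V_min = 0.358 V (so I_max = dV / R)
P_max = dV * V_min / R = 0.358 * 2.834 / 0.0575 = 17.64 W

17.64 W


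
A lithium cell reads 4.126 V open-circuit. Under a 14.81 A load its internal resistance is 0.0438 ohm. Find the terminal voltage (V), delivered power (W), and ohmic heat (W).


Step 1: V_terminal = OCV - I*R = 4.126 - 14.81 * 0.0438 = 3.4773 V
Step 2: P_out = V_terminal * I = 3.4773 * 14.81 = 51.50 W
Step 3: Q = I^2 * R = 14.81^2 * 0.0438 = 9.607 W

V=3.4773 V, P=51.50 W, Q=9.607 W


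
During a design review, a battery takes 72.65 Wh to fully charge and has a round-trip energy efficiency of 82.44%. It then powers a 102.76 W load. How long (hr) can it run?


Step 1: E_discharge = eta/100 * E_charge = 82.44/100 * 72.65 = 59.893 Wh
Step 2: t = E_discharge / P = 59.893 / 102.76 = 0.5828 hr

0.5828 hr


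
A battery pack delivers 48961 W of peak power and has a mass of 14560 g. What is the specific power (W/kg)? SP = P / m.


Convert: m = 14560 g = 14.56 kg
Specific power = 48961 W / 14.56 kg = 3363 W/kg

3363 W/kg


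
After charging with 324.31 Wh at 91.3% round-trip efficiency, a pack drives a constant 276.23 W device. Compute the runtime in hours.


Step 1: E_discharge = eta/100 * E_charge = 91.3/100 * 324.31 = 296.1 Wh
Step 2: t = E_discharge / P = 296.1 / 276.23 = 1.072 hr

1.072 hr


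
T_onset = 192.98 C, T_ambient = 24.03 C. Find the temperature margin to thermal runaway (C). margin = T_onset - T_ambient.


Safety margin = 192.98 C - 24.03 C = 168.95 C

168.95 C


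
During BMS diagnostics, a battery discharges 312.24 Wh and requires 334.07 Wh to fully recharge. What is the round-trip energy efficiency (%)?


Round-trip efficiency = 312.24/334.07 * 100% = 93.47%

93.47%


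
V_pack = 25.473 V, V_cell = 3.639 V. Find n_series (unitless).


n = V_pack / V_cell = 25.473 / 3.639 = 7

7


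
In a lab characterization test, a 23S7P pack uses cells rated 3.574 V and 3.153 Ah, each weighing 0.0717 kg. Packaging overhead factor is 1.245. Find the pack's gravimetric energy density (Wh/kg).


Step 1: V_pack = 23 * 3.574 = 82.202 V
Step 2: C_pack = 7 * 3.153 = 22.071 Ah
Step 3: E_pack = V_pack * C_pack = 82.202 * 22.071 = 1814.3 Wh
Step 4: m_pack = 23 * 7 * 0.0717 * 1.245 = 14.372 kg
Step 5: ED = E_pack / m_pack = 1814.3 / 14.372 = 126.2 Wh/kg

126.2 Wh/kg


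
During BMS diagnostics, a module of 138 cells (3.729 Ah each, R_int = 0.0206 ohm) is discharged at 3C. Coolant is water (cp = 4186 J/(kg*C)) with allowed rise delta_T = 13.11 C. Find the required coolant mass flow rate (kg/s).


Step 1: I = 3 * 3.729 = 11.187 A
Step 2: Q_cell = I^2 * R = 11.187^2 * 0.0206 = 2.5781 W
Step 3: Q_total = 138 * 2.5781 = 355.78 W
Step 4: m_dot = Q_total / (cp * dT) = 355.78 / (4186 * 13.11) = 0.006483 kg/s

0.006483 kg/s


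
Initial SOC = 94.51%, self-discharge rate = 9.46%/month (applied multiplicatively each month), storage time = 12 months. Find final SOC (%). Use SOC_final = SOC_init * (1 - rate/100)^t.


decay = (1 - 9.46/100)^12 = 0.30345
SOC_final = 94.51 * 0.30345 = 28.68%

28.68%


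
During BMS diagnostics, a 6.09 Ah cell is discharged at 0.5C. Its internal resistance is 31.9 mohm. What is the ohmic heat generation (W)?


Convert: R = 31.9 mohm = 0.0319 ohm
Step 1: I = C_rate * capacity = 0.5 * 6.09 = 3.045 A
Step 2: Q = I^2 * R = 3.045^2 * 0.0319 = 9.272 * 0.0319 = 0.2958 W

0.2958 W


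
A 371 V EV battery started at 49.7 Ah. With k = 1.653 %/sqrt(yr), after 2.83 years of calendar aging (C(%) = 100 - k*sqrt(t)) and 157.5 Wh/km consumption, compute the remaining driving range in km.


Step 1: capacity retention = 100 - 1.653 * sqrt(2.83) = 100 - 1.653 * 1.6823 = 97.219%
Step 2: C_now = 49.7 * 97.219/100 = 48.318 Ah
Step 3: E_pack = V * C_now = 371 * 48.318 = 17926 Wh
Step 4: range = E_pack / consumption = 17926 / 157.5 = 113.8 km

113.8 km


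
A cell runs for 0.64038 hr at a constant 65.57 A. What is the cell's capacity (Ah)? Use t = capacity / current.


C = I * t = 65.57 * 0.64038 = 41.99 Ah

41.99 Ah


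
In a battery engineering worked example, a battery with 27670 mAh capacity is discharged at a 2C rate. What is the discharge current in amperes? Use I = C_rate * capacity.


Convert: capacity = 27670 mAh = 27.67 Ah
I = C_rate * capacity = 2 * 27.67 = 55.34 A

55.34 A


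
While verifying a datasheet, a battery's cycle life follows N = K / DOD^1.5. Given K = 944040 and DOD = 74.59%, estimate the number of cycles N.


Step 1: DOD^1.5 = 74.59^1.5 = 644.2
Step 2: N = 944040 / 644.2 = 1465 cycles

1465 cycles


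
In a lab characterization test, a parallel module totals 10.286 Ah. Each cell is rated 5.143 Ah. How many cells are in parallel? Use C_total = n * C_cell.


n = C_total / C_cell = 10.286 / 5.143 = 2

2


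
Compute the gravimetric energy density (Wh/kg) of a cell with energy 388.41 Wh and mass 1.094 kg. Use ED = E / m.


ED = E / m = 388.41 / 1.094 = 355.0 Wh/kg

355.0 Wh/kg


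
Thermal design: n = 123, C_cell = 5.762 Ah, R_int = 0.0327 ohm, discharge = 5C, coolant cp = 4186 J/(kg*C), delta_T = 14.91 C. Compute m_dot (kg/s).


Step 1: I = 5 * 5.762 = 28.81 A
Step 2: Q_cell = I^2 * R = 28.81^2 * 0.0327 = 27.142 W
Step 3: Q_total = 123 * 27.142 = 3338.5 W
Step 4: m_dot = Q_total / (cp * dT) = 3338.5 / (4186 * 14.91) = 0.05349 kg/s

0.05349 kg/s


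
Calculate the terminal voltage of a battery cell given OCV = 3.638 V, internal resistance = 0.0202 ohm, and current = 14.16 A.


IR drop = 14.16 * 0.0202 = 0.28603 V
V = 3.638 - 0.28603 = 3.352 V

3.352 V


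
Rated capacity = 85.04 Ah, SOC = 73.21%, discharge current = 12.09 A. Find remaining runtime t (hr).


Step 1: remaining = SOC/100 * C_total = 73.21/100 * 85.04 = 62.258 Ah
Step 2: t = remaining / I = 62.258 / 12.09 = 5.150 hr

5.150 hr


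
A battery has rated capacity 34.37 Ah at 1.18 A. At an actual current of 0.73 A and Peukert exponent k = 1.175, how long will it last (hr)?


t_rated = C / I_rated = 34.37 / 1.18 = 29.127 hr
(I_rated/I)^k = (1.6164)^1.175 = 1.7581
t = t_rated * (I_rated/I)^k = 29.127 * 1.7581 = 51.21 hr

51.21 hr


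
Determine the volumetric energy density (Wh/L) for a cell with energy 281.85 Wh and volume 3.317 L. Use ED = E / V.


ED = E / V = 281.85 / 3.317 = 84.97 Wh/L

84.97 Wh/L


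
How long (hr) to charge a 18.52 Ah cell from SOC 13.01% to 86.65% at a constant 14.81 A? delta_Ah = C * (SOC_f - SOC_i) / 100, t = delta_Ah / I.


Step 1: dSOC = 86.65% - 13.01% = 73.64%
Step 2: delta_Ah = 18.52 * 73.64 / 100 = 13.638 Ah
Step 3: t = 13.638 / 14.81 = 0.9209 hr

0.9209 hr


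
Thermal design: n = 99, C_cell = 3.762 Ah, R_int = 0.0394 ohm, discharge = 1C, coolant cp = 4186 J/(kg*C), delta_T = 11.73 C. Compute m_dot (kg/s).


Step 1: I = 1 * 3.762 = 3.762 A
Step 2: Q_cell = I^2 * R = 3.762^2 * 0.0394 = 0.55761 W
Step 3: Q_total = 99 * 0.55761 = 55.203 W
Step 4: m_dot = Q_total / (cp * dT) = 55.203 / (4186 * 11.73) = 0.001124 kg/s

0.001124 kg/s


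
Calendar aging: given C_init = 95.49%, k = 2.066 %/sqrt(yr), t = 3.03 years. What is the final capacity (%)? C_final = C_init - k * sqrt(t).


Step 1: sqrt(3.03 yr) = 1.7407
Step 2: drop = 2.066 * 1.7407 = 3.5963
Step 3: C_final = 95.49 - 3.5963 = 91.89%

91.89%


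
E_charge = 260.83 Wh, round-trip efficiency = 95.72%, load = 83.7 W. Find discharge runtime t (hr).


Step 1: E_discharge = eta/100 * E_charge = 95.72/100 * 260.83 = 249.67 Wh
Step 2: t = E_discharge / P = 249.67 / 83.7 = 2.983 hr

2.983 hr


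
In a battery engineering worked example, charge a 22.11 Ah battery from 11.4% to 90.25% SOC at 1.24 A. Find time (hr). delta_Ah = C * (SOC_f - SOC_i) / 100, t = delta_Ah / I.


delta_Ah = 22.11 * (90.25 - 11.4) / 100 = 17.434 Ah
t = delta_Ah / I = 17.434 / 1.24 = 14.06 hr

14.06 hr


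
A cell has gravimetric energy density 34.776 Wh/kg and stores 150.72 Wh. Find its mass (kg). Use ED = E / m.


m = E / ED = 150.72 / 34.776 = 4.334 kg

4.334 kg


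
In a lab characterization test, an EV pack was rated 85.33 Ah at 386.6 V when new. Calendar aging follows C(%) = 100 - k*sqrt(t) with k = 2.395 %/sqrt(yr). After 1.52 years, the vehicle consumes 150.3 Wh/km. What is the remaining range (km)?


Step 1: capacity retention = 100 - 2.395 * sqrt(1.52) = 100 - 2.395 * 1.2329 = 97.047%
Step 2: C_now = 85.33 * 97.047/100 = 82.81 Ah
Step 3: E_pack = V * C_now = 386.6 * 82.81 = 32014 Wh
Step 4: range = E_pack / consumption = 32014 / 150.3 = 213.0 km

213.0 km


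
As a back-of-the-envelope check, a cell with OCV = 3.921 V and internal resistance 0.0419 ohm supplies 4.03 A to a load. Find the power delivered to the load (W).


Step 1: V_terminal = OCV - I*R = 3.921 - 4.03 * 0.0419 = 3.7521 V
Step 2: P_out = V_terminal * I = 3.7521 * 4.03 = 15.12 W

15.12 W


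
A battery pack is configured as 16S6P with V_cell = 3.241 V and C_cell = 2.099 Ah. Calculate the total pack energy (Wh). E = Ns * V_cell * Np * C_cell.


E = Ns * Vcell * Np * Ccell = 16 * 3.241 * 6 * 2.099 = 653.1 Wh

653.1 Wh


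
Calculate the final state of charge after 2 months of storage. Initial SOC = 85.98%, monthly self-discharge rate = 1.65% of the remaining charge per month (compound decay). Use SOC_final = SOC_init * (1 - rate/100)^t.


Monthly retention factor = 1 - 1.65/100 = 0.9835
Over 2 months: factor^2 = 0.96727
SOC_final = 85.98 * 0.96727 = 83.17%

83.17%


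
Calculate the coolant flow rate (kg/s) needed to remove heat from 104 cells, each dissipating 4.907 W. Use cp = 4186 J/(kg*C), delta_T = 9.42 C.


Q_total = 104 * 4.907 = 510.33 W
m_dot = Q_total / (cp * dT) = 510.33 / (4186 * 9.42) = 0.01294 kg/s

0.01294 kg/s


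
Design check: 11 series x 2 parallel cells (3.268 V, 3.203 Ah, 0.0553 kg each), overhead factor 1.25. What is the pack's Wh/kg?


Step 1: V_pack = 11 * 3.268 = 35.948 V
Step 2: C_pack = 2 * 3.203 = 6.406 Ah
Step 3: E_pack = V_pack * C_pack = 35.948 * 6.406 = 230.28 Wh
Step 4: m_pack = 11 * 2 * 0.0553 * 1.25 = 1.5208 kg
Step 5: ED = E_pack / m_pack = 230.28 / 1.5208 = 151.4 Wh/kg

151.4 Wh/kg


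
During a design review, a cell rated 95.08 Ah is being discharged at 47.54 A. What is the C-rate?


Rearranging: C_rate = 47.54 / 95.08 = 0.5C

0.5C


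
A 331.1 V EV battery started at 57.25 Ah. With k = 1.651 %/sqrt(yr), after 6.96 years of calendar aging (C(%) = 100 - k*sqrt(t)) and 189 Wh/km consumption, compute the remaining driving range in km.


Step 1: capacity retention = 100 - 1.651 * sqrt(6.96) = 100 - 1.651 * 2.6382 = 95.644%
Step 2: C_now = 57.25 * 95.644/100 = 54.756 Ah
Step 3: E_pack = V * C_now = 331.1 * 54.756 = 18130 Wh
Step 4: range = E_pack / consumption = 18130 / 189 = 95.93 km

95.93 km


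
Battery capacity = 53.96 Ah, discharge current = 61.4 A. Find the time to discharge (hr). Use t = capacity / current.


Runtime = 53.96 Ah / 61.4 A = 0.8788 hr

0.8788 hr


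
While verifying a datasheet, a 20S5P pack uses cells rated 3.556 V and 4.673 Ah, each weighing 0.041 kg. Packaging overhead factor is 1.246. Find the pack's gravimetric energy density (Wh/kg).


Step 1: V_pack = 20 * 3.556 = 71.12 V
Step 2: C_pack = 5 * 4.673 = 23.365 Ah
Step 3: E_pack = V_pack * C_pack = 71.12 * 23.365 = 1661.7 Wh
Step 4: m_pack = 20 * 5 * 0.041 * 1.246 = 5.1086 kg
Step 5: ED = E_pack / m_pack = 1661.7 / 5.1086 = 325.3 Wh/kg

325.3 Wh/kg


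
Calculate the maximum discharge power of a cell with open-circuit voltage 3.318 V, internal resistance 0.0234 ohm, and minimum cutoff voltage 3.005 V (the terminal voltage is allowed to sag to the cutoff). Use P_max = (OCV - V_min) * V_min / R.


dV = OCV - V_min = 0.313 V (so I_max = dV / R)
P_max = dV * V_min / R = 0.313 * 3.005 / 0.0234 = 40.20 W

40.20 W


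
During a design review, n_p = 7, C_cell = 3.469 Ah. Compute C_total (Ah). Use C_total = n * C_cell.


C_total = 7 * 3.469 = 24.283 Ah

24.283 Ah


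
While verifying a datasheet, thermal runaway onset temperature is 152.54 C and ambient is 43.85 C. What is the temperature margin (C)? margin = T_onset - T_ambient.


margin = T_onset - T_ambient = 152.54 - 43.85 = 108.69 C

108.69 C


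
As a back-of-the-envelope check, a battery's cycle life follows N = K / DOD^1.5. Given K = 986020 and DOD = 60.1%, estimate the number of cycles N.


DOD^1.5 = 465.92
N = K / DOD^1.5 = 986020 / 465.92 = 2116

2116 cycles


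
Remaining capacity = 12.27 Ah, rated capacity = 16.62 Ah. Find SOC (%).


SOC% = 12.27 / 16.62 * 100 = 73.83%

73.83%


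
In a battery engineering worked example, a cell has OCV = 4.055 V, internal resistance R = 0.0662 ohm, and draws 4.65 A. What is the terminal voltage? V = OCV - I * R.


IR drop = 4.65 * 0.0662 = 0.30783 V
V = 4.055 - 0.30783 = 3.747 V

3.747 V


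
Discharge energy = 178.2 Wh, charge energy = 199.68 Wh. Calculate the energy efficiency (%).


Round-trip efficiency = 178.2/199.68 * 100% = 89.24%

89.24%


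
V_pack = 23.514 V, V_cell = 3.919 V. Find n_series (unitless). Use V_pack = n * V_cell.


n = V_pack / V_cell = 23.514 / 3.919 = 6

6


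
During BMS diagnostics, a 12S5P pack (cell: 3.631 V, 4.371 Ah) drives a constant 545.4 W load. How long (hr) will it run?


Step 1: E_pack = Ns * V_cell * Np * C_cell = 12 * 3.631 * 5 * 4.371 = 952.27 Wh
Step 2: t = E_pack / P = 952.27 / 545.4 = 1.746 hr

1.746 hr


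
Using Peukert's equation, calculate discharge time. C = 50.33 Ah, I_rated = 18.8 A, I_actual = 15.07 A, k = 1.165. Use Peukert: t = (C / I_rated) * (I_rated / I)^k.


t_rated = C / I_rated = 50.33 / 18.8 = 2.6771 hr
(I_rated/I)^k = (1.2475)^1.165 = 1.2939
t = t_rated * (I_rated/I)^k = 2.6771 * 1.2939 = 3.464 hr

3.464 hr


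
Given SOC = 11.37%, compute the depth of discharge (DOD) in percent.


DOD = 100 - SOC = 100 - 11.37 = 88.63%

88.63%


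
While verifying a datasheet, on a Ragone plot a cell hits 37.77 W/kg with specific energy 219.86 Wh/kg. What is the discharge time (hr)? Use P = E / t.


t = E / P = 219.86 / 37.77 = 5.821 hr

5.821 hr


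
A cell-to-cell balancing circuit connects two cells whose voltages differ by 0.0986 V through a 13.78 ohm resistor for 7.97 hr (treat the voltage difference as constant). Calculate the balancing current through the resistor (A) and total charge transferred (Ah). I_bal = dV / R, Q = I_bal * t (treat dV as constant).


First, Ohm's law: I_bal = 0.0986 V / 13.78 ohm = 0.0071553 A
Then Q = I * t = 0.0071553 A * 7.97 hr = 0.05703 Ah

I=0.0071553 A, Q=0.05703 Ah


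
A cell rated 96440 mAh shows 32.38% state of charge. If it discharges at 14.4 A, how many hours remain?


Convert: C_total = 96440 mAh = 96.44 Ah
Step 1: remaining = SOC/100 * C_total = 32.38/100 * 96.44 = 31.227 Ah
Step 2: t = remaining / I = 31.227 / 14.4 = 2.169 hr

2.169 hr


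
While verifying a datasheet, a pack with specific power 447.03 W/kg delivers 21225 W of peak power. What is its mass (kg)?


m = P / SP = 21225 / 447.03 = 47.48 kg

47.48 kg


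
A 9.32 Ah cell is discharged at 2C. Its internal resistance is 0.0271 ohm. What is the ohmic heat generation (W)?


Step 1: I = C_rate * capacity = 2 * 9.32 = 18.64 A
Step 2: Q = I^2 * R = 18.64^2 * 0.0271 = 347.45 * 0.0271 = 9.416 W

9.416 W


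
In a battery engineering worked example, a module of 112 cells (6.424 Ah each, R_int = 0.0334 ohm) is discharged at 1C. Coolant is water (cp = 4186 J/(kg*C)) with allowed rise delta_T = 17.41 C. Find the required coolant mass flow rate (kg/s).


Step 1: I = 1 * 6.424 = 6.424 A
Step 2: Q_cell = I^2 * R = 6.424^2 * 0.0334 = 1.3783 W
Step 3: Q_total = 112 * 1.3783 = 154.37 W
Step 4: m_dot = Q_total / (cp * dT) = 154.37 / (4186 * 17.41) = 0.002118 kg/s

0.002118 kg/s


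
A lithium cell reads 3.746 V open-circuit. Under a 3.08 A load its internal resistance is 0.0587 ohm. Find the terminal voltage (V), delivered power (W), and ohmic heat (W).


Step 1: V_terminal = OCV - I*R = 3.746 - 3.08 * 0.0587 = 3.5652 V
Step 2: P_out = V_terminal * I = 3.5652 * 3.08 = 10.98 W
Step 3: Q = I^2 * R = 3.08^2 * 0.0587 = 0.5569 W

V=3.5652 V, P=10.98 W, Q=0.5569 W


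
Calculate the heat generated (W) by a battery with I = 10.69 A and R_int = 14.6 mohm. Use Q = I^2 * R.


Convert: R = 14.6 mohm = 0.0146 ohm
Q = I^2 * R = 10.69^2 * 0.0146 = 1.668 W

1.668 W


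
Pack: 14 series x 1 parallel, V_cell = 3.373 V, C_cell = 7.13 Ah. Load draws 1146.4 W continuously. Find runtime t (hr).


Step 1: E_pack = Ns * V_cell * Np * C_cell = 14 * 3.373 * 1 * 7.13 = 336.69 Wh
Step 2: t = E_pack / P = 336.69 / 1146.4 = 0.2937 hr

0.2937 hr


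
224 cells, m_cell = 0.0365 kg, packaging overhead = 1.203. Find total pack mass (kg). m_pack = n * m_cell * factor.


m_pack = n * m_cell * overhead = 224 * 0.0365 * 1.203 = 9.836 kg

9.836 kg


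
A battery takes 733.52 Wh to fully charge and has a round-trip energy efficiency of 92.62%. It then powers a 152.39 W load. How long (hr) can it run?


Step 1: E_discharge = eta/100 * E_charge = 92.62/100 * 733.52 = 679.39 Wh
Step 2: t = E_discharge / P = 679.39 / 152.39 = 4.458 hr

4.458 hr


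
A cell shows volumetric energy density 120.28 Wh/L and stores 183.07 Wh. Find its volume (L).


V = E / ED = 183.07 / 120.28 = 1.522 L

1.522 L


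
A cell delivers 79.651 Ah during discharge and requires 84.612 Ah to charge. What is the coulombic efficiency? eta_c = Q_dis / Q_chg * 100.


eta_c = Q_dis / Q_chg * 100 = 79.651 / 84.612 * 100 = 94.14%

94.14%


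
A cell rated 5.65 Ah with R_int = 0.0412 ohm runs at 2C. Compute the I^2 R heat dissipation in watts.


Step 1: I = C_rate * capacity = 2 * 5.65 = 11.3 A
Step 2: Q = I^2 * R = 11.3^2 * 0.0412 = 127.69 * 0.0412 = 5.261 W

5.261 W


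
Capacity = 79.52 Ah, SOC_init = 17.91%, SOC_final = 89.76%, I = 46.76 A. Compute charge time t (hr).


Step 1: dSOC = 89.76% - 17.91% = 71.85%
Step 2: delta_Ah = 79.52 * 71.85 / 100 = 57.135 Ah
Step 3: t = 57.135 / 46.76 = 1.222 hr

1.222 hr


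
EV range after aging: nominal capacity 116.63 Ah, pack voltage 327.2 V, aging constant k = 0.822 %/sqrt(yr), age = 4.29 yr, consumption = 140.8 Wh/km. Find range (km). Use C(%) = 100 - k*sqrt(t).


Step 1: capacity retention = 100 - 0.822 * sqrt(4.29) = 100 - 0.822 * 2.0712 = 98.297%
Step 2: C_now = 116.63 * 98.297/100 = 114.64 Ah
Step 3: E_pack = V * C_now = 327.2 * 114.64 = 37510 Wh
Step 4: range = E_pack / consumption = 37510 / 140.8 = 266.4 km

266.4 km


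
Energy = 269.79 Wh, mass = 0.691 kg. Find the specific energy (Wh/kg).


Specific energy = 269.79 Wh / 0.691 kg = 390.4 Wh/kg

390.4 Wh/kg


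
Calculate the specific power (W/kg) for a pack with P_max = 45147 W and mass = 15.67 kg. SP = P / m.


Specific power = 45147 W / 15.67 kg = 2881 W/kg

2881 W/kg


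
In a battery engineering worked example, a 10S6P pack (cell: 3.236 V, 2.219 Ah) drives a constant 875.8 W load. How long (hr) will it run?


Step 1: E_pack = Ns * V_cell * Np * C_cell = 10 * 3.236 * 6 * 2.219 = 430.84 Wh
Step 2: t = E_pack / P = 430.84 / 875.8 = 0.4919 hr

0.4919 hr


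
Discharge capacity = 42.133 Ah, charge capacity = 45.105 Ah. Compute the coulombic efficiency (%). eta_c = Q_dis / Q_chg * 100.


eta_c = Q_dis / Q_chg * 100 = 42.133 / 45.105 * 100 = 93.41%

93.41%


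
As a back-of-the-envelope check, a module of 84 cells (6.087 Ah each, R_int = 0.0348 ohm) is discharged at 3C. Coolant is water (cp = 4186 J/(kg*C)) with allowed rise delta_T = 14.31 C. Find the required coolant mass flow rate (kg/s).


Step 1: I = 3 * 6.087 = 18.261 A
Step 2: Q_cell = I^2 * R = 18.261^2 * 0.0348 = 11.605 W
Step 3: Q_total = 84 * 11.605 = 974.82 W
Step 4: m_dot = Q_total / (cp * dT) = 974.82 / (4186 * 14.31) = 0.01627 kg/s

0.01627 kg/s
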